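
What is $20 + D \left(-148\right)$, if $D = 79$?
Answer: $-11672$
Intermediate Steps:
$20 + D \left(-148\right) = 20 + 79 \left(-148\right) = 20 - 11692 = -11672$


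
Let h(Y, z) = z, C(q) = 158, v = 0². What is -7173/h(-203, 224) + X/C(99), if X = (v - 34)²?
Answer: -437195/17696 ≈ -24.706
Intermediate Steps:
v = 0
X = 1156 (X = (0 - 34)² = (-34)² = 1156)
-7173/h(-203, 224) + X/C(99) = -7173/224 + 1156/158 = -7173*1/224 + 1156*(1/158) = -7173/224 + 578/79 = -437195/17696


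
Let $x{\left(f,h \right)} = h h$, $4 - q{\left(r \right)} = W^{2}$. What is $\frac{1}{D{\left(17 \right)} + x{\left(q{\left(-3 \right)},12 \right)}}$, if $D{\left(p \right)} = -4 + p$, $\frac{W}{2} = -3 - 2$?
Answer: $\frac{1}{157} \approx 0.0063694$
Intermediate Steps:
$W = -10$ ($W = 2 \left(-3 - 2\right) = 2 \left(-5\right) = -10$)
$q{\left(r \right)} = -96$ ($q{\left(r \right)} = 4 - \left(-10\right)^{2} = 4 - 100 = -96$)
$x{\left(f,h \right)} = h^{2}$
$\frac{1}{D{\left(17 \right)} + x{\left(q{\left(-3 \right)},12 \right)}} = \frac{1}{\left(-4 + 17\right) + 12^{2}} = \frac{1}{13 + 144} = \frac{1}{157}$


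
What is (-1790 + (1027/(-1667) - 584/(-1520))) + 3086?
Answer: 410408641/316730 ≈ 1295.8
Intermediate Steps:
(-1790 + (1027/(-1667) - 584/(-1520))) + 3086 = (-1790 + (1027*(-1/1667) - 584*(-1/1520))) + 3086 = (-1790 + (-1027/1667 + 73/190)) + 3086 = (-1790 - 73439/316730) + 3086 = -567020139/316730 + 3086 = 410408641/316730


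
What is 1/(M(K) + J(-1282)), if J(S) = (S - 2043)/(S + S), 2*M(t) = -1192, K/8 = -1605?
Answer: -2564/1524819 ≈ -0.0016815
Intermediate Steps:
K = -12840 (K = 8*(-1605) = -12840)
M(t) = -596 (M(t) = (1/2)*(-1192) = -596)
J(S) = (-2043 + S)/(2*S) (J(S) = (-2043 + S)/((2*S)) = (-2043 + S)*(1/(2*S)) = (-2043 + S)/(2*S))
1/(M(K) + J(-1282)) = 1/(-596 + (1/2)*(-2043 - 1282)/(-1282)) = 1/(-596 + (1/2)*(-1/1282)*(-3325)) = 1/(-596 + 3325/2564) = 1/(-1524819/2564) = -2564/1524819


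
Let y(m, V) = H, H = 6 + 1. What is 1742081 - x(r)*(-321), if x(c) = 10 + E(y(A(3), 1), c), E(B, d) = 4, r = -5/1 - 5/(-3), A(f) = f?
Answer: 1746575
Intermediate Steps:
H = 7
y(m, V) = 7
r = -10/3 (r = -5*1 - 5*(-1/3) = -5 + 5/3 = -10/3 ≈ -3.3333)
x(c) = 14 (x(c) = 10 + 4 = 14)
1742081 - x(r)*(-321) = 1742081 - 14*(-321) = 1742081 - 1*(-4494) = 1742081 + 4494 = 1746575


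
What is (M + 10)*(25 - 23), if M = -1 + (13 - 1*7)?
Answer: 30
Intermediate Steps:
M = 5 (M = -1 + (13 - 7) = -1 + 6 = 5)
(M + 10)*(25 - 23) = (5 + 10)*(25 - 23) = 15*2 = 30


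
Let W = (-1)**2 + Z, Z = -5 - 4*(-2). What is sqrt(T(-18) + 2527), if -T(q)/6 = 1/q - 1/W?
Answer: sqrt(91038)/6 ≈ 50.287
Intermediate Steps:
Z = 3 (Z = -5 + 8 = 3)
W = 4 (W = (-1)**2 + 3 = 1 + 3 = 4)
T(q) = 3/2 - 6/q (T(q) = -6*(1/q - 1/4) = -6*(-1/4 + 1/q) = 3/2 - 6/q)
sqrt(T(-18) + 2527) = sqrt((3/2 - 6/(-18)) + 2527) = sqrt((3/2 - 6*(-1/18)) + 2527) = sqrt((3/2 + 1/3) + 2527) = sqrt(11/6 + 2527) = sqrt(15173/6) = sqrt(91038)/6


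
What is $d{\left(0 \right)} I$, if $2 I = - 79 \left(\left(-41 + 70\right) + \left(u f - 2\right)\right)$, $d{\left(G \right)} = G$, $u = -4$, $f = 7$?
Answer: $0$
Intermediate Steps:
$I = \frac{79}{2}$ ($I = \frac{\left(-79\right) \left(\left(-41 + 70\right) - 30\right)}{2} = \frac{\left(-79\right) \left(29 - 30\right)}{2} = \frac{\left(-79\right) \left(-1\right)}{2} = \frac{1}{2} \cdot 79 = \frac{79}{2} \approx 39.5$)
$d{\left(0 \right)} I = 0 \cdot \frac{79}{2} = 0$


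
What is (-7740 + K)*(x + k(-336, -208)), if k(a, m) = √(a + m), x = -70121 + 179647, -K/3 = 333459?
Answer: -110415022542 - 4032468*I*√34 ≈ -1.1042e+11 - 2.3513e+7*I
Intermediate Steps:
K = -1000377 (K = -3*333459 = -1000377)
x = 109526
(-7740 + K)*(x + k(-336, -208)) = (-7740 - 1000377)*(109526 + √(-336 - 208)) = -1008117*(109526 + √(-544)) = -1008117*(109526 + 4*I*√34) = -110415022542 - 4032468*I*√34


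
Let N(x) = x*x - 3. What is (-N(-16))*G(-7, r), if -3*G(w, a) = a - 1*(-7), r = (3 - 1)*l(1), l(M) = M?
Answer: 759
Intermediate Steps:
N(x) = -3 + x**2 (N(x) = x**2 - 3 = -3 + x**2)
r = 2 (r = (3 - 1)*1 = 2*1 = 2)
G(w, a) = -7/3 - a/3 (G(w, a) = -(a - 1*(-7))/3 = -(a + 7)/3 = -(7 + a)/3 = -7/3 - a/3)
(-N(-16))*G(-7, r) = (-(-3 + (-16)**2))*(-7/3 - 1/3*2) = (-(-3 + 256))*(-7/3 - 2/3) = -1*253*(-3) = -253*(-3) = 759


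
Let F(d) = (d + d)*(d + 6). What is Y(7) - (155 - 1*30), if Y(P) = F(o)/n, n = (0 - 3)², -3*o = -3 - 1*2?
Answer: -9895/81 ≈ -122.16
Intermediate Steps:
o = 5/3 (o = -(-3 - 1*2)/3 = -(-3 - 2)/3 = -⅓*(-5) = 5/3 ≈ 1.6667)
F(d) = 2*d*(6 + d) (F(d) = (2*d)*(6 + d) = 2*d*(6 + d))
n = 9 (n = (-3)² = 9)
Y(P) = 230/81 (Y(P) = (2*(5/3)*(6 + 5/3))/9 = (2*(5/3)*(23/3))*(⅑) = (230/9)*(⅑) = 230/81)
Y(7) - (155 - 1*30) = 230/81 - (155 - 1*30) = 230/81 - (155 - 30) = 230/81 - 1*125 = 230/81 - 125 = -9895/81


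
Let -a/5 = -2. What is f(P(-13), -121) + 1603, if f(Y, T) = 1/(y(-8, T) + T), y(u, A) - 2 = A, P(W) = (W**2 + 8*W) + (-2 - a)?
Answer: 384719/240 ≈ 1603.0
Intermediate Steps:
a = 10 (a = -5*(-2) = 10)
P(W) = -12 + W**2 + 8*W (P(W) = (W**2 + 8*W) + (-2 - 1*10) = (W**2 + 8*W) + (-2 - 10) = (W**2 + 8*W) - 12 = -12 + W**2 + 8*W)
y(u, A) = 2 + A
f(Y, T) = 1/(2 + 2*T) (f(Y, T) = 1/((2 + T) + T) = 1/(2 + 2*T))
f(P(-13), -121) + 1603 = 1/(2*(1 - 121)) + 1603 = (1/2)/(-120) + 1603 = (1/2)*(-1/120) + 1603 = -1/240 + 1603 = 384719/240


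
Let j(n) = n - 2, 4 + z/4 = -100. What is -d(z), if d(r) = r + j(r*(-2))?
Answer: -414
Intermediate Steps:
z = -416 (z = -16 + 4*(-100) = -16 - 400 = -416)
j(n) = -2 + n
d(r) = -2 - r (d(r) = r + (-2 + r*(-2)) = r + (-2 - 2*r) = -2 - r)
-d(z) = -(-2 - 1*(-416)) = -(-2 + 416) = -1*414 = -414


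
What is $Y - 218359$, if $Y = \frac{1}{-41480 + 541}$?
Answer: $- \frac{8939399102}{40939} \approx -2.1836 \cdot 10^{5}$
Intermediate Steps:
$Y = - \frac{1}{40939}$ ($Y = \frac{1}{-40939} = - \frac{1}{40939} \approx -2.4427 \cdot 10^{-5}$)
$Y - 218359 = - \frac{1}{40939} - 218359 = - \frac{8939399102}{40939}$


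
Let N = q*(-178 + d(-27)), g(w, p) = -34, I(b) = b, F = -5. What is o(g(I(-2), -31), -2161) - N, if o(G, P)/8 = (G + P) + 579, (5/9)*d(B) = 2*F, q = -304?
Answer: -72512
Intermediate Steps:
d(B) = -18 (d(B) = 9*(2*(-5))/5 = (9/5)*(-10) = -18)
o(G, P) = 4632 + 8*G + 8*P (o(G, P) = 8*((G + P) + 579) = 8*(579 + G + P) = 4632 + 8*G + 8*P)
N = 59584 (N = -304*(-178 - 18) = -304*(-196) = 59584)
o(g(I(-2), -31), -2161) - N = (4632 + 8*(-34) + 8*(-2161)) - 1*59584 = (4632 - 272 - 17288) - 59584 = -12928 - 59584 = -72512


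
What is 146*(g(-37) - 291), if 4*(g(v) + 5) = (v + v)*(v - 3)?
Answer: 64824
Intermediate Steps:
g(v) = -5 + v*(-3 + v)/2 (g(v) = -5 + ((v + v)*(v - 3))/4 = -5 + ((2*v)*(-3 + v))/4 = -5 + (2*v*(-3 + v))/4 = -5 + v*(-3 + v)/2)
146*(g(-37) - 291) = 146*((-5 + (½)*(-37)² - 3/2*(-37)) - 291) = 146*((-5 + (½)*1369 + 111/2) - 291) = 146*((-5 + 1369/2 + 111/2) - 291) = 146*(735 - 291) = 146*444 = 64824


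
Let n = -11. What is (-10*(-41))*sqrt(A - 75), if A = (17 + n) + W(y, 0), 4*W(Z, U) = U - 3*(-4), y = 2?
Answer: 410*I*sqrt(66) ≈ 3330.9*I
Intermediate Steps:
W(Z, U) = 3 + U/4 (W(Z, U) = (U - 3*(-4))/4 = (U + 12)/4 = (12 + U)/4 = 3 + U/4)
A = 9 (A = (17 - 11) + (3 + (1/4)*0) = 6 + (3 + 0) = 6 + 3 = 9)
(-10*(-41))*sqrt(A - 75) = (-10*(-41))*sqrt(9 - 75) = 410*sqrt(-66) = 410*(I*sqrt(66)) = 410*I*sqrt(66)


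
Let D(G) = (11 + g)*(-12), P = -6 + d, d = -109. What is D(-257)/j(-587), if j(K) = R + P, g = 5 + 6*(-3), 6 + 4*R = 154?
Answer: -4/13 ≈ -0.30769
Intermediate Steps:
R = 37 (R = -3/2 + (¼)*154 = -3/2 + 77/2 = 37)
g = -13 (g = 5 - 18 = -13)
P = -115 (P = -6 - 109 = -115)
j(K) = -78 (j(K) = 37 - 115 = -78)
D(G) = 24 (D(G) = (11 - 13)*(-12) = -2*(-12) = 24)
D(-257)/j(-587) = 24/(-78) = 24*(-1/78) = -4/13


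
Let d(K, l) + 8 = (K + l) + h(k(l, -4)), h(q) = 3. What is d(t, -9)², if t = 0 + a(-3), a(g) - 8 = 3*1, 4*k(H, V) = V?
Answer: 9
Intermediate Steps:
k(H, V) = V/4
a(g) = 11 (a(g) = 8 + 3*1 = 8 + 3 = 11)
t = 11 (t = 0 + 11 = 11)
d(K, l) = -5 + K + l (d(K, l) = -8 + ((K + l) + 3) = -8 + (3 + K + l) = -5 + K + l)
d(t, -9)² = (-5 + 11 - 9)² = (-3)² = 9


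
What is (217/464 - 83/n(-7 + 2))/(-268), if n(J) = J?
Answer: -591/9280 ≈ -0.063685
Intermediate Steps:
(217/464 - 83/n(-7 + 2))/(-268) = (217/464 - 83/(-7 + 2))/(-268) = (217*(1/464) - 83/(-5))*(-1/268) = (217/464 - 83*(-⅕))*(-1/268) = (217/464 + 83/5)*(-1/268) = (39597/2320)*(-1/268) = -591/9280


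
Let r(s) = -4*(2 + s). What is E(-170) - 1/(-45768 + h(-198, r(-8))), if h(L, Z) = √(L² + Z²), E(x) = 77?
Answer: 13440803263/174555837 + √1105/349111674 ≈ 77.000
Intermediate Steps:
r(s) = -8 - 4*s
E(-170) - 1/(-45768 + h(-198, r(-8))) = 77 - 1/(-45768 + √((-198)² + (-8 - 4*(-8))²)) = 77 - 1/(-45768 + √(39204 + (-8 + 32)²)) = 77 - 1/(-45768 + √(39204 + 24²)) = 77 - 1/(-45768 + √(39204 + 576)) = 77 - 1/(-45768 + √39780) = 77 - 1/(-45768 + 6*√1105)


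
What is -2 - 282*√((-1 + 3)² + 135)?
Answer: -2 - 282*√139 ≈ -3326.7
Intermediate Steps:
-2 - 282*√((-1 + 3)² + 135) = -2 - 282*√(2² + 135) = -2 - 282*√(4 + 135) = -2 - 282*√139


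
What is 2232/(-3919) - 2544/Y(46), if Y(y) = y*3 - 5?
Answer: -10266792/521227 ≈ -19.697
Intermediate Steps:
Y(y) = -5 + 3*y (Y(y) = 3*y - 5 = -5 + 3*y)
2232/(-3919) - 2544/Y(46) = 2232/(-3919) - 2544/(-5 + 3*46) = 2232*(-1/3919) - 2544/(-5 + 138) = -2232/3919 - 2544/133 = -10266792/521227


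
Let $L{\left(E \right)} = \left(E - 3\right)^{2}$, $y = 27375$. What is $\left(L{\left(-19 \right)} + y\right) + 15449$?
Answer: $43308$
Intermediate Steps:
$L{\left(E \right)} = \left(-3 + E\right)^{2}$
$\left(L{\left(-19 \right)} + y\right) + 15449 = \left(\left(-3 - 19\right)^{2} + 27375\right) + 15449 = \left(\left(-22\right)^{2} + 27375\right) + 15449 = \left(484 + 27375\right) + 15449 = 27859 + 15449 = 43308$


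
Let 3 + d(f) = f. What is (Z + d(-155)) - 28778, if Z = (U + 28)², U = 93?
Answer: -14295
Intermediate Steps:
Z = 14641 (Z = (93 + 28)² = 121² = 14641)
d(f) = -3 + f
(Z + d(-155)) - 28778 = (14641 + (-3 - 155)) - 28778 = (14641 - 158) - 28778 = 14483 - 28778 = -14295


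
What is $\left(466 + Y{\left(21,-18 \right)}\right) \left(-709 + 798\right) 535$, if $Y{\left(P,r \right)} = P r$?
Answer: $4190120$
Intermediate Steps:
$\left(466 + Y{\left(21,-18 \right)}\right) \left(-709 + 798\right) 535 = \left(466 + 21 \left(-18\right)\right) \left(-709 + 798\right) 535 = \left(466 - 378\right) 89 \cdot 535 = 88 \cdot 89 \cdot 535 = 7832 \cdot 535 = 4190120$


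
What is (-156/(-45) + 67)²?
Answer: 1117249/225 ≈ 4965.5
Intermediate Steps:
(-156/(-45) + 67)² = (-156*(-1/45) + 67)² = (52/15 + 67)² = (1057/15)² = 1117249/225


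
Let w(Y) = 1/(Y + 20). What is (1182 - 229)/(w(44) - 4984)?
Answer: -60992/318975 ≈ -0.19121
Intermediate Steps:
w(Y) = 1/(20 + Y)
(1182 - 229)/(w(44) - 4984) = (1182 - 229)/(1/(20 + 44) - 4984) = 953/(1/64 - 4984) = 953/(-318975/64) = 953*(-64/318975) = -60992/318975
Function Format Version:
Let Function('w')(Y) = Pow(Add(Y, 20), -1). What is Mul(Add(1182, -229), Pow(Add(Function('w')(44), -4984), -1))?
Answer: Rational(-60992, 318975) ≈ -0.19121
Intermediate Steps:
Function('w')(Y) = Pow(Add(20, Y), -1)
Mul(Add(1182, -229), Pow(Add(Function('w')(44), -4984), -1)) = Mul(Add(1182, -229), Pow(Add(Pow(Add(20, 44), -1), -4984), -1)) = Mul(953, Pow(Add(Pow(64, -1), -4984), -1)) = Mul(953, Pow(Add(Rational(1, 64), -4984), -1)) = Mul(953, Pow(Rational(-318975, 64), -1)) = Mul(953, Rational(-64, 318975)) = Rational(-60992, 318975)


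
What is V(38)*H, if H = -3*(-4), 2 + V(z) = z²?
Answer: 17304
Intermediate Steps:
V(z) = -2 + z²
H = 12
V(38)*H = (-2 + 38²)*12 = (-2 + 1444)*12 = 1442*12 = 17304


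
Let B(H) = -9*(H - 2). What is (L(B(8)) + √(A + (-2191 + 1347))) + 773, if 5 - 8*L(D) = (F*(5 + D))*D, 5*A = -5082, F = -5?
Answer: 19419/8 + I*√46510/5 ≈ 2427.4 + 43.132*I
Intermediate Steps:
B(H) = 18 - 9*H (B(H) = -9*(-2 + H) = 18 - 9*H)
A = -5082/5 (A = (⅕)*(-5082) = -5082/5 ≈ -1016.4)
L(D) = 5/8 - D*(-25 - 5*D)/8 (L(D) = 5/8 - (-5*(5 + D))*D/8 = 5/8 - (-25 - 5*D)*D/8 = 5/8 - D*(-25 - 5*D)/8)
(L(B(8)) + √(A + (-2191 + 1347))) + 773 = ((5/8 + 5*(18 - 9*8)²/8 + 25*(18 - 9*8)/8) + √(-5082/5 + (-2191 + 1347))) + 773 = ((5/8 + 5*(18 - 72)²/8 + 25*(18 - 72)/8) + √(-5082/5 - 844)) + 773 = ((5/8 + (5/8)*(-54)² + (25/8)*(-54)) + √(-9302/5)) + 773 = ((5/8 + (5/8)*2916 - 675/4) + I*√46510/5) + 773 = ((5/8 + 3645/2 - 675/4) + I*√46510/5) + 773 = (13235/8 + I*√46510/5) + 773 = 19419/8 + I*√46510/5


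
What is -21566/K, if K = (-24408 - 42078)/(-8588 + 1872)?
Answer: -72418628/33243 ≈ -2178.5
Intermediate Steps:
K = 33243/3358 (K = -66486/(-6716) = -66486*(-1/6716) = 33243/3358 ≈ 9.8996)
-21566/K = -21566/33243/3358 = -21566*3358/33243 = -72418628/33243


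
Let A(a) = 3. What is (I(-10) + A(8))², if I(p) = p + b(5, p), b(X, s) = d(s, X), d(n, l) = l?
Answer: 4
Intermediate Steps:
b(X, s) = X
I(p) = 5 + p (I(p) = p + 5 = 5 + p)
(I(-10) + A(8))² = ((5 - 10) + 3)² = (-5 + 3)² = (-2)² = 4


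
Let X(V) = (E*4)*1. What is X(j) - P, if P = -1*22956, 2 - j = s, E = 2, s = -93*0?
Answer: 22964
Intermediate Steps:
s = 0 (s = -31*0 = 0)
j = 2 (j = 2 - 1*0 = 2 + 0 = 2)
X(V) = 8 (X(V) = (2*4)*1 = 8*1 = 8)
P = -22956
X(j) - P = 8 - 1*(-22956) = 8 + 22956 = 22964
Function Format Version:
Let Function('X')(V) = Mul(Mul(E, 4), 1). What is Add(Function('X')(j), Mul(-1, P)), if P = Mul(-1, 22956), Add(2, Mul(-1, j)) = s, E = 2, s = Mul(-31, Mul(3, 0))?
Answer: 22964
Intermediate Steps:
s = 0 (s = Mul(-31, 0) = 0)
j = 2 (j = Add(2, Mul(-1, 0)) = Add(2, 0) = 2)
Function('X')(V) = 8 (Function('X')(V) = Mul(Mul(2, 4), 1) = Mul(8, 1) = 8)
P = -22956
Add(Function('X')(j), Mul(-1, P)) = Add(8, Mul(-1, -22956)) = Add(8, 22956) = 22964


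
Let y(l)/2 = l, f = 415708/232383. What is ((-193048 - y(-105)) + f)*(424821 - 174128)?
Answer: -11234018928571478/232383 ≈ -4.8343e+10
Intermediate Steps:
f = 415708/232383 (f = 415708*(1/232383) = 415708/232383 ≈ 1.7889)
y(l) = 2*l
((-193048 - y(-105)) + f)*(424821 - 174128) = ((-193048 - 2*(-105)) + 415708/232383)*(424821 - 174128) = ((-193048 - 1*(-210)) + 415708/232383)*250693 = ((-193048 + 210) + 415708/232383)*250693 = (-192838 + 415708/232383)*250693 = -44811857246/232383*250693 = -11234018928571478/232383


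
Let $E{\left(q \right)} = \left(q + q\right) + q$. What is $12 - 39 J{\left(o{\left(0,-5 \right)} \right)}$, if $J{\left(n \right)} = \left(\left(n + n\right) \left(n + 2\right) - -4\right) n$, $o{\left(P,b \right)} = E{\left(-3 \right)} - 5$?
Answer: $185652$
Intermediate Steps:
$E{\left(q \right)} = 3 q$ ($E{\left(q \right)} = 2 q + q = 3 q$)
$o{\left(P,b \right)} = -14$ ($o{\left(P,b \right)} = 3 \left(-3\right) - 5 = -9 - 5 = -14$)
$J{\left(n \right)} = n \left(4 + 2 n \left(2 + n\right)\right)$ ($J{\left(n \right)} = \left(2 n \left(2 + n\right) + 4\right) n = \left(4 + 2 n \left(2 + n\right)\right) n = n \left(4 + 2 n \left(2 + n\right)\right)$)
$12 - 39 J{\left(o{\left(0,-5 \right)} \right)} = 12 - 39 \cdot 2 \left(-14\right) \left(2 + \left(-14\right)^{2} + 2 \left(-14\right)\right) = 12 - 39 \cdot 2 \left(-14\right) \left(2 + 196 - 28\right) = 12 - 39 \cdot 2 \left(-14\right) 170 = 12 - -185640 = 12 + 185640 = 185652$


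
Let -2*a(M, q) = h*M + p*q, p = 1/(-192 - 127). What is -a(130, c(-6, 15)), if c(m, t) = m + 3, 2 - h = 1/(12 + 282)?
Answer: 6085943/46893 ≈ 129.78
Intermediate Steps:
h = 587/294 (h = 2 - 1/(12 + 282) = 2 - 1/294 = 587/294 ≈ 1.9966)
p = -1/319 (p = 1/(-319) = -1/319 ≈ -0.0031348)
c(m, t) = 3 + m
a(M, q) = -587*M/588 + q/638 (a(M, q) = -(587*M/294 - q/319)/2 = -(-q/319 + 587*M/294)/2 = -587*M/588 + q/638)
-a(130, c(-6, 15)) = -(-587/588*130 + (3 - 6)/638) = -(-38155/294 + (1/638)*(-3)) = -(-38155/294 - 3/638) = -1*(-6085943/46893) = 6085943/46893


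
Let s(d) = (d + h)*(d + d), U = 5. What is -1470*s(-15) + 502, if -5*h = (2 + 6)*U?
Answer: -1013798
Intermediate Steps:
h = -8 (h = -(2 + 6)*5/5 = -8*5/5 = -⅕*40 = -8)
s(d) = 2*d*(-8 + d) (s(d) = (d - 8)*(d + d) = (-8 + d)*(2*d) = 2*d*(-8 + d))
-1470*s(-15) + 502 = -2940*(-15)*(-8 - 15) + 502 = -2940*(-15)*(-23) + 502 = -1470*690 + 502 = -1014300 + 502 = -1013798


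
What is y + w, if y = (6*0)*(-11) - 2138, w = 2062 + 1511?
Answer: 1435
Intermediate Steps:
w = 3573
y = -2138 (y = 0*(-11) - 2138 = 0 - 2138 = -2138)
y + w = -2138 + 3573 = 1435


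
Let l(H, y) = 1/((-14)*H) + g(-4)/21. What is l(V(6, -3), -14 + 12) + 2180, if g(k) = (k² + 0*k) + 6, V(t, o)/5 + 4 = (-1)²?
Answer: 458021/210 ≈ 2181.1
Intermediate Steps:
V(t, o) = -15 (V(t, o) = -20 + 5*(-1)² = -20 + 5*1 = -20 + 5 = -15)
g(k) = 6 + k² (g(k) = (k² + 0) + 6 = k² + 6 = 6 + k²)
l(H, y) = 22/21 - 1/(14*H) (l(H, y) = 1/((-14)*H) + (6 + (-4)²)/21 = -1/(14*H) + (6 + 16)*(1/21) = -1/(14*H) + 22*(1/21) = -1/(14*H) + 22/21 = 22/21 - 1/(14*H))
l(V(6, -3), -14 + 12) + 2180 = (1/42)*(-3 + 44*(-15))/(-15) + 2180 = (1/42)*(-1/15)*(-3 - 660) + 2180 = (1/42)*(-1/15)*(-663) + 2180 = 221/210 + 2180 = 458021/210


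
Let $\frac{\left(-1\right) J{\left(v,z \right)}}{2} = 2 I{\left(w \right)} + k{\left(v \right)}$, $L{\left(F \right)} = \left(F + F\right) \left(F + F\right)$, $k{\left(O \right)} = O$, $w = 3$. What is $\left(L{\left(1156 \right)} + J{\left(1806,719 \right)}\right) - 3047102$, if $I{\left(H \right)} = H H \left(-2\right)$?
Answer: $2294702$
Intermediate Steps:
$L{\left(F \right)} = 4 F^{2}$ ($L{\left(F \right)} = 2 F 2 F = 4 F^{2}$)
$I{\left(H \right)} = - 2 H^{2}$ ($I{\left(H \right)} = H^{2} \left(-2\right) = - 2 H^{2}$)
$J{\left(v,z \right)} = 72 - 2 v$ ($J{\left(v,z \right)} = - 2 \left(2 \left(- 2 \cdot 3^{2}\right) + v\right) = - 2 \left(2 \left(\left(-2\right) 9\right) + v\right) = - 2 \left(2 \left(-18\right) + v\right) = - 2 \left(-36 + v\right) = 72 - 2 v$)
$\left(L{\left(1156 \right)} + J{\left(1806,719 \right)}\right) - 3047102 = \left(4 \cdot 1156^{2} + \left(72 - 3612\right)\right) - 3047102 = \left(4 \cdot 1336336 + \left(72 - 3612\right)\right) - 3047102 = \left(5345344 - 3540\right) - 3047102 = 5341804 - 3047102 = 2294702$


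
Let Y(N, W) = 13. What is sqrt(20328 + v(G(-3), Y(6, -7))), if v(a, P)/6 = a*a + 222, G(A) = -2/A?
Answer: 2*sqrt(48741)/3 ≈ 147.18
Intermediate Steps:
v(a, P) = 1332 + 6*a**2 (v(a, P) = 6*(a*a + 222) = 6*(a**2 + 222) = 6*(222 + a**2) = 1332 + 6*a**2)
sqrt(20328 + v(G(-3), Y(6, -7))) = sqrt(20328 + (1332 + 6*(-2/(-3))**2)) = sqrt(20328 + (1332 + 6*(-2*(-1/3))**2)) = sqrt(20328 + (1332 + 6*(2/3)**2)) = sqrt(20328 + (1332 + 6*(4/9))) = sqrt(20328 + (1332 + 8/3)) = sqrt(20328 + 4004/3) = sqrt(64988/3) = 2*sqrt(48741)/3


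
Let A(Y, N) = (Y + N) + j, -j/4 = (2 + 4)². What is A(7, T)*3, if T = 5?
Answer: -396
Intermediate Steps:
j = -144 (j = -4*(2 + 4)² = -4*6² = -4*36 = -144)
A(Y, N) = -144 + N + Y (A(Y, N) = (Y + N) - 144 = (N + Y) - 144 = -144 + N + Y)
A(7, T)*3 = (-144 + 5 + 7)*3 = -132*3 = -396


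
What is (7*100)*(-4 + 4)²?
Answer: 0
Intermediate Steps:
(7*100)*(-4 + 4)² = 700*0² = 700*0 = 0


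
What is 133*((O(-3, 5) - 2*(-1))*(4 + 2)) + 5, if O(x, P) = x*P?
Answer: -10369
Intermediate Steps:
O(x, P) = P*x
133*((O(-3, 5) - 2*(-1))*(4 + 2)) + 5 = 133*((5*(-3) - 2*(-1))*(4 + 2)) + 5 = 133*((-15 + 2)*6) + 5 = 133*(-13*6) + 5 = 133*(-78) + 5 = -10374 + 5 = -10369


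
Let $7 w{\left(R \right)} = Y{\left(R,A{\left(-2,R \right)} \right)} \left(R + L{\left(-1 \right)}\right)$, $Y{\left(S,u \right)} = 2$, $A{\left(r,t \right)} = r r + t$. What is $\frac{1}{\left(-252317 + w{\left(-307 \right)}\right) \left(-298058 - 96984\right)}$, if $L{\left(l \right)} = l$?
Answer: $\frac{1}{99710576010} \approx 1.0029 \cdot 10^{-11}$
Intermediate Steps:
$A{\left(r,t \right)} = t + r^{2}$ ($A{\left(r,t \right)} = r^{2} + t = t + r^{2}$)
$w{\left(R \right)} = - \frac{2}{7} + \frac{2 R}{7}$ ($w{\left(R \right)} = \frac{2 \left(R - 1\right)}{7} = \frac{2 \left(-1 + R\right)}{7} = \frac{-2 + 2 R}{7} = - \frac{2}{7} + \frac{2 R}{7}$)
$\frac{1}{\left(-252317 + w{\left(-307 \right)}\right) \left(-298058 - 96984\right)} = \frac{1}{\left(-252317 + \left(- \frac{2}{7} + \frac{2}{7} \left(-307\right)\right)\right) \left(-298058 - 96984\right)} = \frac{1}{\left(-252317 - 88\right) \left(-395042\right)} = \frac{1}{\left(-252405\right) \left(-395042\right)} = \frac{1}{99710576010}$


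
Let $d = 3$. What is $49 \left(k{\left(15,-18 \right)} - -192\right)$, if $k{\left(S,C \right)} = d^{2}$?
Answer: $9849$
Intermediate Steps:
$k{\left(S,C \right)} = 9$ ($k{\left(S,C \right)} = 3^{2} = 9$)
$49 \left(k{\left(15,-18 \right)} - -192\right) = 49 \left(9 - -192\right) = 49 \left(9 + 192\right) = 49 \cdot 201 = 9849$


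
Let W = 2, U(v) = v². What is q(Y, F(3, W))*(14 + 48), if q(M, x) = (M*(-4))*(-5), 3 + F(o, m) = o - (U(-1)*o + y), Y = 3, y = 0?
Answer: 3720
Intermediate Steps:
F(o, m) = -3 (F(o, m) = -3 + (o - ((-1)²*o + 0)) = -3 + (o - (1*o + 0)) = -3 + (o - (o + 0)) = -3 + (o - o) = -3 + 0 = -3)
q(M, x) = 20*M (q(M, x) = -4*M*(-5) = 20*M)
q(Y, F(3, W))*(14 + 48) = (20*3)*(14 + 48) = 60*62 = 3720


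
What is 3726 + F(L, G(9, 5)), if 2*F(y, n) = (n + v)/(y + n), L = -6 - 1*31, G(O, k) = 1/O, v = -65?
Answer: 309331/83 ≈ 3726.9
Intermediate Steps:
L = -37 (L = -6 - 31 = -37)
F(y, n) = (-65 + n)/(2*(n + y)) (F(y, n) = ((n - 65)/(y + n))/2 = ((-65 + n)/(n + y))/2 = (-65 + n)/(2*(n + y)))
3726 + F(L, G(9, 5)) = 3726 + (-65 + 1/9)/(2*(1/9 - 37)) = 3726 + (1/2)*(-584/9)/(-332/9) = 3726 + (1/2)*(-9/332)*(-584/9) = 3726 + 73/83 = 309331/83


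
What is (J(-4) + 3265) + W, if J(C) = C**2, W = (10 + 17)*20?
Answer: 3821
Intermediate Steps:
W = 540 (W = 27*20 = 540)
(J(-4) + 3265) + W = ((-4)**2 + 3265) + 540 = (16 + 3265) + 540 = 3281 + 540 = 3821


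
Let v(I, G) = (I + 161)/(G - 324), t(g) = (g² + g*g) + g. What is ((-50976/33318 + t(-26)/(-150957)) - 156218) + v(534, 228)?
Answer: -155211044330443/993498336 ≈ -1.5623e+5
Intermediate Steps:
t(g) = g + 2*g² (t(g) = (g² + g²) + g = 2*g² + g = g + 2*g²)
v(I, G) = (161 + I)/(-324 + G)
((-50976/33318 + t(-26)/(-150957)) - 156218) + v(534, 228) = ((-50976/33318 - 26*(1 + 2*(-26))/(-150957)) - 156218) + (161 + 534)/(-324 + 228) = ((-50976*1/33318 - 26*(1 - 52)*(-1/150957)) - 156218) + 695/(-96) = ((-944/617 - 26*(-51)*(-1/150957)) - 156218) - 1/96*695 = ((-944/617 + 1326*(-1/150957)) - 156218) - 695/96 = ((-944/617 - 442/50319) - 156218) - 695/96 = (-47773850/31046823 - 156218) - 695/96 = -4850120369264/31046823 - 695/96 = -155211044330443/993498336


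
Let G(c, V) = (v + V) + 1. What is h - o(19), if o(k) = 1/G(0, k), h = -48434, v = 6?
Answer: -1259285/26 ≈ -48434.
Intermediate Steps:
G(c, V) = 7 + V (G(c, V) = (6 + V) + 1 = 7 + V)
o(k) = 1/(7 + k)
h - o(19) = -48434 - 1/(7 + 19) = -48434 - 1/26 = -1259285/26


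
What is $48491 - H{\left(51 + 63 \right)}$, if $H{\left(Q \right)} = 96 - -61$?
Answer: $48334$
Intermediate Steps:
$H{\left(Q \right)} = 157$ ($H{\left(Q \right)} = 96 + 61 = 157$)
$48491 - H{\left(51 + 63 \right)} = 48491 - 157 = 48334$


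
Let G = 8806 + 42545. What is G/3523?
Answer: 51351/3523 ≈ 14.576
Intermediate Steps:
G = 51351
G/3523 = 51351/3523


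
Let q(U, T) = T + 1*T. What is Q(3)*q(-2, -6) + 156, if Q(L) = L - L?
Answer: 156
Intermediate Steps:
Q(L) = 0
q(U, T) = 2*T (q(U, T) = T + T = 2*T)
Q(3)*q(-2, -6) + 156 = 0*(2*(-6)) + 156 = 0*(-12) + 156 = 0 + 156 = 156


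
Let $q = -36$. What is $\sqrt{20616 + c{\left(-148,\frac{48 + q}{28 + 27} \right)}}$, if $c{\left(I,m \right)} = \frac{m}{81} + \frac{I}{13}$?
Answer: $\frac{2 \sqrt{213305316510}}{6435} \approx 143.54$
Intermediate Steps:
$c{\left(I,m \right)} = \frac{I}{13} + \frac{m}{81}$ ($c{\left(I,m \right)} = m \frac{1}{81} + I \frac{1}{13} = \frac{m}{81} + \frac{I}{13} = \frac{I}{13} + \frac{m}{81}$)
$\sqrt{20616 + c{\left(-148,\frac{48 + q}{28 + 27} \right)}} = \sqrt{20616 + \left(\frac{1}{13} \left(-148\right) + \frac{\left(48 - 36\right) \frac{1}{28 + 27}}{81}\right)} = \sqrt{20616 - \left(\frac{148}{13} - \frac{12 \cdot \frac{1}{55}}{81}\right)} = \sqrt{20616 + \left(- \frac{148}{13} + \frac{1}{81} \cdot \frac{12}{55}\right)} = \sqrt{20616 + \left(- \frac{148}{13} + \frac{4}{1485}\right)} = \sqrt{20616 - \frac{219728}{19305}} = \sqrt{\frac{397772152}{19305}} = \frac{2 \sqrt{213305316510}}{6435}$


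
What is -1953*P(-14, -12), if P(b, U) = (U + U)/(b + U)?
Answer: -23436/13 ≈ -1802.8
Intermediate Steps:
P(b, U) = 2*U/(U + b) (P(b, U) = (2*U)/(U + b) = 2*U/(U + b))
-1953*P(-14, -12) = -3906*(-12)/(-12 - 14) = -3906*(-12)/(-26) = -3906*(-12)*(-1)/26 = -1953*12/13 = -23436/13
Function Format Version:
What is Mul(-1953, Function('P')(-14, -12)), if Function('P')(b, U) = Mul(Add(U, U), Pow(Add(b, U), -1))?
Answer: Rational(-23436, 13) ≈ -1802.8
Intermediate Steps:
Function('P')(b, U) = Mul(2, U, Pow(Add(U, b), -1)) (Function('P')(b, U) = Mul(Mul(2, U), Pow(Add(U, b), -1)) = Mul(2, U, Pow(Add(U, b), -1)))
Mul(-1953, Function('P')(-14, -12)) = Mul(-1953, Mul(2, -12, Pow(Add(-12, -14), -1))) = Mul(-1953, Mul(2, -12, Pow(-26, -1))) = Mul(-1953, Mul(2, -12, Rational(-1, 26))) = Mul(-1953, Rational(12, 13)) = Rational(-23436, 13)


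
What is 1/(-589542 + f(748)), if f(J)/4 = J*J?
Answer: 1/1648474 ≈ 6.0662e-7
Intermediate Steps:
f(J) = 4*J² (f(J) = 4*(J*J) = 4*J²)
1/(-589542 + f(748)) = 1/(-589542 + 4*748²) = 1/(-589542 + 4*559504) = 1/(-589542 + 2238016) = 1/1648474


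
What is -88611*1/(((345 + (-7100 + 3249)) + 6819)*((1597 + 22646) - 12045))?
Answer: -29537/13470658 ≈ -0.0021927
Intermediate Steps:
-88611*1/(((345 + (-7100 + 3249)) + 6819)*((1597 + 22646) - 12045)) = -88611*1/((24243 - 12045)*((345 - 3851) + 6819)) = -88611*1/(12198*(-3506 + 6819)) = -88611/(3313*12198) = -88611/40411974 = -88611*1/40411974 = -29537/13470658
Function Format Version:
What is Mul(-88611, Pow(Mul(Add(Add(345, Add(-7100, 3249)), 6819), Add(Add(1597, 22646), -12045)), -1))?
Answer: Rational(-29537, 13470658) ≈ -0.0021927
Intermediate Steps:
Mul(-88611, Pow(Mul(Add(Add(345, Add(-7100, 3249)), 6819), Add(Add(1597, 22646), -12045)), -1)) = Mul(-88611, Pow(Mul(Add(Add(345, -3851), 6819), Add(24243, -12045)), -1)) = Mul(-88611, Pow(Mul(Add(-3506, 6819), 12198), -1)) = Mul(-88611, Pow(Mul(3313, 12198), -1)) = Mul(-88611, Pow(40411974, -1)) = Mul(-88611, Rational(1, 40411974)) = Rational(-29537, 13470658)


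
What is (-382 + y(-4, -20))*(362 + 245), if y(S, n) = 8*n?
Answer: -328994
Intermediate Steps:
(-382 + y(-4, -20))*(362 + 245) = (-382 + 8*(-20))*(362 + 245) = (-382 - 160)*607 = -542*607 = -328994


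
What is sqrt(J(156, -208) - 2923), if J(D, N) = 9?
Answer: I*sqrt(2914) ≈ 53.982*I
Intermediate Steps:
sqrt(J(156, -208) - 2923) = sqrt(9 - 2923) = sqrt(-2914) = I*sqrt(2914)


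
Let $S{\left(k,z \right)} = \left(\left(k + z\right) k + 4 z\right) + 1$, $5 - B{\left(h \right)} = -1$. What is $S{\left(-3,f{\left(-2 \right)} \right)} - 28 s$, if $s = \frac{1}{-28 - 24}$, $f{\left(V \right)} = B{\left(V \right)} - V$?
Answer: $\frac{241}{13} \approx 18.538$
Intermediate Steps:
$B{\left(h \right)} = 6$ ($B{\left(h \right)} = 5 - -1 = 5 + 1 = 6$)
$f{\left(V \right)} = 6 - V$
$S{\left(k,z \right)} = 1 + 4 z + k \left(k + z\right)$ ($S{\left(k,z \right)} = \left(k \left(k + z\right) + 4 z\right) + 1 = \left(4 z + k \left(k + z\right)\right) + 1 = 1 + 4 z + k \left(k + z\right)$)
$s = - \frac{1}{52}$ ($s = \frac{1}{-52} = - \frac{1}{52} \approx -0.019231$)
$S{\left(-3,f{\left(-2 \right)} \right)} - 28 s = \left(1 + \left(-3\right)^{2} + 4 \left(6 - -2\right) - 3 \left(6 - -2\right)\right) - - \frac{7}{13} = \left(1 + 9 + 4 \left(6 + 2\right) - 3 \left(6 + 2\right)\right) + \frac{7}{13} = \left(1 + 9 + 4 \cdot 8 - 24\right) + \frac{7}{13} = \left(1 + 9 + 32 - 24\right) + \frac{7}{13} = 18 + \frac{7}{13} = \frac{241}{13}$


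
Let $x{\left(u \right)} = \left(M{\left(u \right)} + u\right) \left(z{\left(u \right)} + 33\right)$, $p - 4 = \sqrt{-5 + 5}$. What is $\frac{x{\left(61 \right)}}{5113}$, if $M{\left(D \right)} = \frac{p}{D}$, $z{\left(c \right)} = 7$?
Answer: $\frac{149000}{311893} \approx 0.47773$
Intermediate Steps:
$p = 4$ ($p = 4 + \sqrt{-5 + 5} = 4 + \sqrt{0} = 4 + 0 = 4$)
$M{\left(D \right)} = \frac{4}{D}$
$x{\left(u \right)} = 40 u + \frac{160}{u}$ ($x{\left(u \right)} = \left(\frac{4}{u} + u\right) \left(7 + 33\right) = \left(u + \frac{4}{u}\right) 40 = 40 u + \frac{160}{u}$)
$\frac{x{\left(61 \right)}}{5113} = \frac{40 \cdot 61 + \frac{160}{61}}{5113} = \left(2440 + 160 \cdot \frac{1}{61}\right) \frac{1}{5113} = \left(2440 + \frac{160}{61}\right) \frac{1}{5113} = \frac{149000}{61} \cdot \frac{1}{5113} = \frac{149000}{311893}$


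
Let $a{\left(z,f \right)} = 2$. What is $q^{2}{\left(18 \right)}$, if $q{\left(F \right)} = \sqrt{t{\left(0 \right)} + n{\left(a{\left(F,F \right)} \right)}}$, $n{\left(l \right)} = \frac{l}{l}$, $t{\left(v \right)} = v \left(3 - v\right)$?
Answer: $1$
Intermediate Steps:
$n{\left(l \right)} = 1$
$q{\left(F \right)} = 1$ ($q{\left(F \right)} = \sqrt{0 \left(3 - 0\right) + 1} = \sqrt{0 \left(3 + 0\right) + 1} = \sqrt{0 \cdot 3 + 1} = \sqrt{0 + 1} = \sqrt{1} = 1$)
$q^{2}{\left(18 \right)} = 1^{2} = 1$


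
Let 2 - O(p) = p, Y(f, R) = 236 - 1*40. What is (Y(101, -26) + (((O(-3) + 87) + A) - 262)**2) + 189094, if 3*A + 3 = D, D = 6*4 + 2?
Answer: 1940779/9 ≈ 2.1564e+5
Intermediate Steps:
D = 26 (D = 24 + 2 = 26)
Y(f, R) = 196 (Y(f, R) = 236 - 40 = 196)
A = 23/3 (A = -1 + (1/3)*26 = -1 + 26/3 = 23/3 ≈ 7.6667)
O(p) = 2 - p
(Y(101, -26) + (((O(-3) + 87) + A) - 262)**2) + 189094 = (196 + ((((2 - 1*(-3)) + 87) + 23/3) - 262)**2) + 189094 = (196 + ((((2 + 3) + 87) + 23/3) - 262)**2) + 189094 = (196 + (((5 + 87) + 23/3) - 262)**2) + 189094 = (196 + ((92 + 23/3) - 262)**2) + 189094 = (196 + (299/3 - 262)**2) + 189094 = (196 + (-487/3)**2) + 189094 = (196 + 237169/9) + 189094 = 238933/9 + 189094 = 1940779/9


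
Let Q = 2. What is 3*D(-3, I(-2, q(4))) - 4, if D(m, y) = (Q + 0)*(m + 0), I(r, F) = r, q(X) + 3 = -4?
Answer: -22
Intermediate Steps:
q(X) = -7 (q(X) = -3 - 4 = -7)
D(m, y) = 2*m (D(m, y) = (2 + 0)*(m + 0) = 2*m)
3*D(-3, I(-2, q(4))) - 4 = 3*(2*(-3)) - 4 = 3*(-6) - 4 = -18 - 4 = -22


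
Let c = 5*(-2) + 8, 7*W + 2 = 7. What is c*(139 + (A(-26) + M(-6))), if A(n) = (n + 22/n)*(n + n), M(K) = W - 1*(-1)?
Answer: -21514/7 ≈ -3073.4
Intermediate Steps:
W = 5/7 (W = -2/7 + (⅐)*7 = -2/7 + 1 = 5/7 ≈ 0.71429)
M(K) = 12/7 (M(K) = 5/7 - 1*(-1) = 5/7 + 1 = 12/7)
c = -2 (c = -10 + 8 = -2)
A(n) = 2*n*(n + 22/n) (A(n) = (n + 22/n)*(2*n) = 2*n*(n + 22/n))
c*(139 + (A(-26) + M(-6))) = -2*(139 + ((44 + 2*(-26)²) + 12/7)) = -2*(139 + ((44 + 2*676) + 12/7)) = -2*(139 + ((44 + 1352) + 12/7)) = -2*(139 + (1396 + 12/7)) = -2*(139 + 9784/7) = -2*10757/7 = -21514/7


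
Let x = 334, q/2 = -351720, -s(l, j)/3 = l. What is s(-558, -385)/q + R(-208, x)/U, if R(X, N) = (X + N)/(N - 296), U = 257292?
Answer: -1794337/758112920 ≈ -0.0023668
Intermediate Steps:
s(l, j) = -3*l
q = -703440 (q = 2*(-351720) = -703440)
R(X, N) = (N + X)/(-296 + N)
s(-558, -385)/q + R(-208, x)/U = -3*(-558)/(-703440) + ((334 - 208)/(-296 + 334))/257292 = 1674*(-1/703440) + (126/38)*(1/257292) = -93/39080 + ((1/38)*126)*(1/257292) = -93/39080 + (63/19)*(1/257292) = -93/39080 + 1/77596 = -1794337/758112920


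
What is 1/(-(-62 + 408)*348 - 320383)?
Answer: -1/440791 ≈ -2.2686e-6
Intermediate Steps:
1/(-(-62 + 408)*348 - 320383) = 1/(-346*348 - 320383) = 1/(-1*120408 - 320383) = 1/(-120408 - 320383) = 1/(-440791) = -1/440791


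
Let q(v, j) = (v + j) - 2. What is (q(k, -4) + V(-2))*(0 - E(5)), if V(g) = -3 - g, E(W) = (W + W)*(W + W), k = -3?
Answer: 1000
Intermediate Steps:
E(W) = 4*W**2 (E(W) = (2*W)*(2*W) = 4*W**2)
q(v, j) = -2 + j + v (q(v, j) = (j + v) - 2 = -2 + j + v)
(q(k, -4) + V(-2))*(0 - E(5)) = ((-2 - 4 - 3) + (-3 - 1*(-2)))*(0 - 4*5**2) = (-9 + (-3 + 2))*(0 - 4*25) = (-9 - 1)*(0 - 1*100) = -10*(0 - 100) = -10*(-100) = 1000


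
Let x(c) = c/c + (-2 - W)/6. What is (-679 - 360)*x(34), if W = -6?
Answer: -5195/3 ≈ -1731.7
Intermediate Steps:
x(c) = 5/3 (x(c) = c/c + (-2 - 1*(-6))/6 = 1 + (-2 + 6)*(⅙) = 1 + 4*(⅙) = 1 + ⅔ = 5/3)
(-679 - 360)*x(34) = (-679 - 360)*(5/3) = -1039*5/3 = -5195/3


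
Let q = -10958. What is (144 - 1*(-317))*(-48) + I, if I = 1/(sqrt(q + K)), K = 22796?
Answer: -22128 + sqrt(11838)/11838 ≈ -22128.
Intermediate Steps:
I = sqrt(11838)/11838 (I = 1/(sqrt(-10958 + 22796)) = 1/(sqrt(11838)) = sqrt(11838)/11838 ≈ 0.0091910)
(144 - 1*(-317))*(-48) + I = (144 - 1*(-317))*(-48) + sqrt(11838)/11838 = (144 + 317)*(-48) + sqrt(11838)/11838 = 461*(-48) + sqrt(11838)/11838 = -22128 + sqrt(11838)/11838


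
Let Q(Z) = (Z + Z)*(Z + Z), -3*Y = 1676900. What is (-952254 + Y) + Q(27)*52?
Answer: -4078766/3 ≈ -1.3596e+6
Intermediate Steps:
Y = -1676900/3 (Y = -⅓*1676900 = -1676900/3 ≈ -5.5897e+5)
Q(Z) = 4*Z² (Q(Z) = (2*Z)*(2*Z) = 4*Z²)
(-952254 + Y) + Q(27)*52 = (-952254 - 1676900/3) + (4*27²)*52 = -4533662/3 + (4*729)*52 = -4533662/3 + 2916*52 = -4533662/3 + 151632 = -4078766/3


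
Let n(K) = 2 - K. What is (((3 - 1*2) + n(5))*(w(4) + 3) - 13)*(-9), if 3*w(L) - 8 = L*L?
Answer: 315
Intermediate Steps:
w(L) = 8/3 + L²/3 (w(L) = 8/3 + (L*L)/3 = 8/3 + L²/3)
(((3 - 1*2) + n(5))*(w(4) + 3) - 13)*(-9) = (((3 - 1*2) + (2 - 1*5))*((8/3 + (⅓)*4²) + 3) - 13)*(-9) = (((3 - 2) + (2 - 5))*((8/3 + (⅓)*16) + 3) - 13)*(-9) = ((1 - 3)*((8/3 + 16/3) + 3) - 13)*(-9) = (-2*(8 + 3) - 13)*(-9) = (-2*11 - 13)*(-9) = (-22 - 13)*(-9) = -35*(-9) = 315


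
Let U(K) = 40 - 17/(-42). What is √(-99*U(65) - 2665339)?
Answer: I*√523190458/14 ≈ 1633.8*I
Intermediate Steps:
U(K) = 1697/42 (U(K) = 40 - 17*(-1/42) = 40 + 17/42 = 1697/42)
√(-99*U(65) - 2665339) = √(-99*1697/42 - 2665339) = √(-56001/14 - 2665339) = √(-37370747/14) = I*√523190458/14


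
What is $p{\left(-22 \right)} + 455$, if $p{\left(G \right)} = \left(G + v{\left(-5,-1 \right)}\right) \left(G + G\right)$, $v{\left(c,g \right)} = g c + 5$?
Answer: $983$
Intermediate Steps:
$v{\left(c,g \right)} = 5 + c g$ ($v{\left(c,g \right)} = c g + 5 = 5 + c g$)
$p{\left(G \right)} = 2 G \left(10 + G\right)$ ($p{\left(G \right)} = \left(G + \left(5 - -5\right)\right) \left(G + G\right) = \left(G + \left(5 + 5\right)\right) 2 G = \left(G + 10\right) 2 G = \left(10 + G\right) 2 G = 2 G \left(10 + G\right)$)
$p{\left(-22 \right)} + 455 = 2 \left(-22\right) \left(10 - 22\right) + 455 = 2 \left(-22\right) \left(-12\right) + 455 = 528 + 455 = 983$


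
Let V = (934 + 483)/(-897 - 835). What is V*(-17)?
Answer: 24089/1732 ≈ 13.908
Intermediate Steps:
V = -1417/1732 (V = 1417/(-1732) = 1417*(-1/1732) = -1417/1732 ≈ -0.81813)
V*(-17) = -1417/1732*(-17) = 24089/1732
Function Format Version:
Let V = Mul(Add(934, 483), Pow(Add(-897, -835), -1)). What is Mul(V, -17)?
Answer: Rational(24089, 1732) ≈ 13.908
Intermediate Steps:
V = Rational(-1417, 1732) (V = Mul(1417, Pow(-1732, -1)) = Mul(1417, Rational(-1, 1732)) = Rational(-1417, 1732) ≈ -0.81813)
Mul(V, -17) = Mul(Rational(-1417, 1732), -17) = Rational(24089, 1732)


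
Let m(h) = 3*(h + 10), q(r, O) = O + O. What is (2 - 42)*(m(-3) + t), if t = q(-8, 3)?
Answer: -1080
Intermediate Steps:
q(r, O) = 2*O
m(h) = 30 + 3*h (m(h) = 3*(10 + h) = 30 + 3*h)
t = 6 (t = 2*3 = 6)
(2 - 42)*(m(-3) + t) = (2 - 42)*((30 + 3*(-3)) + 6) = -40*((30 - 9) + 6) = -40*(21 + 6) = -40*27 = -1080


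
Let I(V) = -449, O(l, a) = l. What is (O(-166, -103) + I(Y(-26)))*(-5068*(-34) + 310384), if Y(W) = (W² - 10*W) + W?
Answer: -296858040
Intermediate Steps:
Y(W) = W² - 9*W
(O(-166, -103) + I(Y(-26)))*(-5068*(-34) + 310384) = (-166 - 449)*(-5068*(-34) + 310384) = -615*(172312 + 310384) = -615*482696 = -296858040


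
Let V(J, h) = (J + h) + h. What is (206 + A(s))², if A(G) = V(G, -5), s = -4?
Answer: 36864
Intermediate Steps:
V(J, h) = J + 2*h
A(G) = -10 + G (A(G) = G + 2*(-5) = G - 10 = -10 + G)
(206 + A(s))² = (206 + (-10 - 4))² = (206 - 14)² = 192² = 36864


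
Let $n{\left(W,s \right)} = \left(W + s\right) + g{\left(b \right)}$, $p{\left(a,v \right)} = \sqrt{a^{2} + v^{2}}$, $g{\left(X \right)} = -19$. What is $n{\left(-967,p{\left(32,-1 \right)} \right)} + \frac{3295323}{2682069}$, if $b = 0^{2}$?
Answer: $- \frac{880408237}{894023} + 5 \sqrt{41} \approx -952.76$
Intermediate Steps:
$b = 0$
$n{\left(W,s \right)} = -19 + W + s$ ($n{\left(W,s \right)} = \left(W + s\right) - 19 = -19 + W + s$)
$n{\left(-967,p{\left(32,-1 \right)} \right)} + \frac{3295323}{2682069} = \left(-19 - 967 + \sqrt{32^{2} + \left(-1\right)^{2}}\right) + \frac{3295323}{2682069} = \left(-19 - 967 + \sqrt{1024 + 1}\right) + 3295323 \cdot \frac{1}{2682069} = \left(-19 - 967 + \sqrt{1025}\right) + \frac{1098441}{894023} = \left(-19 - 967 + 5 \sqrt{41}\right) + \frac{1098441}{894023} = \left(-986 + 5 \sqrt{41}\right) + \frac{1098441}{894023} = - \frac{880408237}{894023} + 5 \sqrt{41}$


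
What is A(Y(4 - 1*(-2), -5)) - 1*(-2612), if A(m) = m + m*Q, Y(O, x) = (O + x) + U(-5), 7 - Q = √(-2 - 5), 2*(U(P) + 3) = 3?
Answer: 2608 + I*√7/2 ≈ 2608.0 + 1.3229*I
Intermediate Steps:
U(P) = -3/2 (U(P) = -3 + (½)*3 = -3 + 3/2 = -3/2)
Q = 7 - I*√7 (Q = 7 - √(-2 - 5) = 7 - √(-7) = 7 - I*√7 ≈ 7.0 - 2.6458*I)
Y(O, x) = -3/2 + O + x (Y(O, x) = (O + x) - 3/2 = -3/2 + O + x)
A(m) = m + m*(7 - I*√7)
A(Y(4 - 1*(-2), -5)) - 1*(-2612) = (-3/2 + (4 - 1*(-2)) - 5)*(8 - I*√7) - 1*(-2612) = (-3/2 + (4 + 2) - 5)*(8 - I*√7) + 2612 = (-3/2 + 6 - 5)*(8 - I*√7) + 2612 = -(8 - I*√7)/2 + 2612 = (-4 + I*√7/2) + 2612 = 2608 + I*√7/2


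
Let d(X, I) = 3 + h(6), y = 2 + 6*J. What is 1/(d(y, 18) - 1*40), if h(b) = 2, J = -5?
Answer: -1/35 ≈ -0.028571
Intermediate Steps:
y = -28 (y = 2 + 6*(-5) = 2 - 30 = -28)
d(X, I) = 5 (d(X, I) = 3 + 2 = 5)
1/(d(y, 18) - 1*40) = 1/(5 - 1*40) = 1/(5 - 40) = 1/(-35) = -1/35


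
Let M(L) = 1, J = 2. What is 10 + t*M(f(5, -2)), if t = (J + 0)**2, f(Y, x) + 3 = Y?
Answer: 14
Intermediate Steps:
f(Y, x) = -3 + Y
t = 4 (t = (2 + 0)**2 = 2**2 = 4)
10 + t*M(f(5, -2)) = 10 + 4*1 = 10 + 4 = 14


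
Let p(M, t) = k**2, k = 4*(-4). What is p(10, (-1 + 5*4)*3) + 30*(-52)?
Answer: -1304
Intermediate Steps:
k = -16
p(M, t) = 256 (p(M, t) = (-16)**2 = 256)
p(10, (-1 + 5*4)*3) + 30*(-52) = 256 + 30*(-52) = 256 - 1560 = -1304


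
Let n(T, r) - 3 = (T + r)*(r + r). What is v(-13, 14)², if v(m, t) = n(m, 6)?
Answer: 6561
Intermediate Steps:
n(T, r) = 3 + 2*r*(T + r) (n(T, r) = 3 + (T + r)*(r + r) = 3 + (T + r)*(2*r) = 3 + 2*r*(T + r))
v(m, t) = 75 + 12*m (v(m, t) = 3 + 2*6² + 2*m*6 = 3 + 2*36 + 12*m = 3 + 72 + 12*m = 75 + 12*m)
v(-13, 14)² = (75 + 12*(-13))² = (75 - 156)² = (-81)² = 6561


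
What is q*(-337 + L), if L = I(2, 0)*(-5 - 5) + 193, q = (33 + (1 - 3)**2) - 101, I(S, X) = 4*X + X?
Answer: 9216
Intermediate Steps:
I(S, X) = 5*X
q = -64 (q = (33 + (-2)**2) - 101 = (33 + 4) - 101 = 37 - 101 = -64)
L = 193 (L = (5*0)*(-5 - 5) + 193 = 0*(-10) + 193 = 0 + 193 = 193)
q*(-337 + L) = -64*(-337 + 193) = -64*(-144) = 9216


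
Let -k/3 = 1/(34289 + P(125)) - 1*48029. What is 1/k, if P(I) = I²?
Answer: 16638/2397319505 ≈ 6.9403e-6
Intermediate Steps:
k = 2397319505/16638 (k = -3*(1/(34289 + 125²) - 1*48029) = -3*(1/(34289 + 15625) - 48029) = -3*(1/49914 - 48029) = -3*(-2397319505/49914) = 2397319505/16638 ≈ 1.4409e+5)
1/k = 1/(2397319505/16638) = 16638/2397319505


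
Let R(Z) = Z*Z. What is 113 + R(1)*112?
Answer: 225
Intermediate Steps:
R(Z) = Z**2
113 + R(1)*112 = 113 + 1**2*112 = 113 + 1*112 = 113 + 112 = 225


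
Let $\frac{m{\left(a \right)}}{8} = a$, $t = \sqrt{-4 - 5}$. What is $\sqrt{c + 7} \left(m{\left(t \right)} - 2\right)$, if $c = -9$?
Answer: $2 \sqrt{2} \left(-12 - i\right) \approx -33.941 - 2.8284 i$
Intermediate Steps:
$t = 3 i$ ($t = \sqrt{-9} = 3 i \approx 3.0 i$)
$m{\left(a \right)} = 8 a$
$\sqrt{c + 7} \left(m{\left(t \right)} - 2\right) = \sqrt{-9 + 7} \left(8 \cdot 3 i - 2\right) = \sqrt{-2} \left(24 i - 2\right) = i \sqrt{2} \left(-2 + 24 i\right)$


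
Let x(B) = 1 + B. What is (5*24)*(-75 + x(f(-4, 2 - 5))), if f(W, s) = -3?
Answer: -9240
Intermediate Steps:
(5*24)*(-75 + x(f(-4, 2 - 5))) = (5*24)*(-75 + (1 - 3)) = 120*(-75 - 2) = 120*(-77) = -9240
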